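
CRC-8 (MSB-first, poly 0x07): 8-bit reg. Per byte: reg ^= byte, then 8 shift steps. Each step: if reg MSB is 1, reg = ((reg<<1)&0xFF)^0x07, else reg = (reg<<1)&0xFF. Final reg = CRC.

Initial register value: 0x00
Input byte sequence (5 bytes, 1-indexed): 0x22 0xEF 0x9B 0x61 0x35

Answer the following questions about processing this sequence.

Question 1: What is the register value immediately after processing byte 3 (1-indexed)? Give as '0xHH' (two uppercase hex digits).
Answer: 0xDD

Derivation:
After byte 1 (0x22): reg=0xEE
After byte 2 (0xEF): reg=0x07
After byte 3 (0x9B): reg=0xDD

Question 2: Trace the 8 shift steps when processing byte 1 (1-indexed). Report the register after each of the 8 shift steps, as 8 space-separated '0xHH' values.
Answer: 0x44 0x88 0x17 0x2E 0x5C 0xB8 0x77 0xEE

Derivation:
Register before byte 1: 0x00
After XOR with byte 0x22: 0x22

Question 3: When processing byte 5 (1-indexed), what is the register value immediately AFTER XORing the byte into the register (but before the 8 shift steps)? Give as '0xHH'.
Register before byte 5: 0x3D
Byte 5: 0x35
0x3D XOR 0x35 = 0x08

Answer: 0x08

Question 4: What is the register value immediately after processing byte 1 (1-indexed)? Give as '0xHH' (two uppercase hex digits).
Answer: 0xEE

Derivation:
After byte 1 (0x22): reg=0xEE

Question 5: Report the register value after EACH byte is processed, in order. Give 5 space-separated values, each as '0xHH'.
0xEE 0x07 0xDD 0x3D 0x38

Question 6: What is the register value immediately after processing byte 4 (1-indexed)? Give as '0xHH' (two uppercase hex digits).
After byte 1 (0x22): reg=0xEE
After byte 2 (0xEF): reg=0x07
After byte 3 (0x9B): reg=0xDD
After byte 4 (0x61): reg=0x3D

Answer: 0x3D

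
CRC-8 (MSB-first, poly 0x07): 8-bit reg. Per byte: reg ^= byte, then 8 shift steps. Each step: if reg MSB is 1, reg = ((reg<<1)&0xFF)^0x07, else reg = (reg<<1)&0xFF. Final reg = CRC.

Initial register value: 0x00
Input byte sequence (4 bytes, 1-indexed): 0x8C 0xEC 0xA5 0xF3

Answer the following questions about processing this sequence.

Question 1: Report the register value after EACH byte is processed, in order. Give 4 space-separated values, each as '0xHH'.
0xAD 0xC0 0x3C 0x63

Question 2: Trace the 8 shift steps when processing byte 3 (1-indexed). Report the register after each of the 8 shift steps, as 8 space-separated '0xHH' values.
After byte 1 (0x8C): reg=0xAD
After byte 2 (0xEC): reg=0xC0
Register before byte 3: 0xC0
After XOR with byte 0xA5: 0x65

Answer: 0xCA 0x93 0x21 0x42 0x84 0x0F 0x1E 0x3C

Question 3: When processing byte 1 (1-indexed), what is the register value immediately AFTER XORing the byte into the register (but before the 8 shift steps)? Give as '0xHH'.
Answer: 0x8C

Derivation:
Register before byte 1: 0x00
Byte 1: 0x8C
0x00 XOR 0x8C = 0x8C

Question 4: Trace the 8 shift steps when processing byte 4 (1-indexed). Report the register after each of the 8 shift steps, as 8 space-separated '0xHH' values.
After byte 1 (0x8C): reg=0xAD
After byte 2 (0xEC): reg=0xC0
After byte 3 (0xA5): reg=0x3C
Register before byte 4: 0x3C
After XOR with byte 0xF3: 0xCF

Answer: 0x99 0x35 0x6A 0xD4 0xAF 0x59 0xB2 0x63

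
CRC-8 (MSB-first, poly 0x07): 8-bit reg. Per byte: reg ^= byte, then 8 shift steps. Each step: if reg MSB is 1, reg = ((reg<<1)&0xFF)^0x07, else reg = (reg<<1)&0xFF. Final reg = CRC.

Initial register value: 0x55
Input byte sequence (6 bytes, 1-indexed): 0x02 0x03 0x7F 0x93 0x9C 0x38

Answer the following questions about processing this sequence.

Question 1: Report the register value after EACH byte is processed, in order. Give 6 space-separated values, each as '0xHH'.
0xA2 0x6E 0x77 0xB2 0xCA 0xD0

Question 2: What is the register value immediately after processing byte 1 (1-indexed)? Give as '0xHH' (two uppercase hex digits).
Answer: 0xA2

Derivation:
After byte 1 (0x02): reg=0xA2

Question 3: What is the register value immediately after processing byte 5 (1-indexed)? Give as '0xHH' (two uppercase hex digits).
Answer: 0xCA

Derivation:
After byte 1 (0x02): reg=0xA2
After byte 2 (0x03): reg=0x6E
After byte 3 (0x7F): reg=0x77
After byte 4 (0x93): reg=0xB2
After byte 5 (0x9C): reg=0xCA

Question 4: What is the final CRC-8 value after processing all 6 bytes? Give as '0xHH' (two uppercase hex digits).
After byte 1 (0x02): reg=0xA2
After byte 2 (0x03): reg=0x6E
After byte 3 (0x7F): reg=0x77
After byte 4 (0x93): reg=0xB2
After byte 5 (0x9C): reg=0xCA
After byte 6 (0x38): reg=0xD0

Answer: 0xD0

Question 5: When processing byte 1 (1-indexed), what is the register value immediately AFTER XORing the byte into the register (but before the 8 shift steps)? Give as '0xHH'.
Answer: 0x57

Derivation:
Register before byte 1: 0x55
Byte 1: 0x02
0x55 XOR 0x02 = 0x57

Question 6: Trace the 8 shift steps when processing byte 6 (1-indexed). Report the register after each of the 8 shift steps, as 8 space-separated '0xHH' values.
After byte 1 (0x02): reg=0xA2
After byte 2 (0x03): reg=0x6E
After byte 3 (0x7F): reg=0x77
After byte 4 (0x93): reg=0xB2
After byte 5 (0x9C): reg=0xCA
Register before byte 6: 0xCA
After XOR with byte 0x38: 0xF2

Answer: 0xE3 0xC1 0x85 0x0D 0x1A 0x34 0x68 0xD0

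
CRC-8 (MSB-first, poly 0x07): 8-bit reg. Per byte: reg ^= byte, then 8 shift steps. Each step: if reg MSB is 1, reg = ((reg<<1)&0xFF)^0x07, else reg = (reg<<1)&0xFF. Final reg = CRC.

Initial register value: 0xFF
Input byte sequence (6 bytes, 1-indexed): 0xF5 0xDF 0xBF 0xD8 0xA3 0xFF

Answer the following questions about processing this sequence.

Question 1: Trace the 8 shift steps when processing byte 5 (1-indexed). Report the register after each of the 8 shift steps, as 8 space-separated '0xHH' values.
Answer: 0xBD 0x7D 0xFA 0xF3 0xE1 0xC5 0x8D 0x1D

Derivation:
After byte 1 (0xF5): reg=0x36
After byte 2 (0xDF): reg=0x91
After byte 3 (0xBF): reg=0xCA
After byte 4 (0xD8): reg=0x7E
Register before byte 5: 0x7E
After XOR with byte 0xA3: 0xDD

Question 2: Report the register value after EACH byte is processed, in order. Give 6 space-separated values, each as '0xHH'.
0x36 0x91 0xCA 0x7E 0x1D 0xA0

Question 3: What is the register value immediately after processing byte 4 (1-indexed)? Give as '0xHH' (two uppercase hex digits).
Answer: 0x7E

Derivation:
After byte 1 (0xF5): reg=0x36
After byte 2 (0xDF): reg=0x91
After byte 3 (0xBF): reg=0xCA
After byte 4 (0xD8): reg=0x7E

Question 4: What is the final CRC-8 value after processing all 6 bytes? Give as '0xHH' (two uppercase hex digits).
Answer: 0xA0

Derivation:
After byte 1 (0xF5): reg=0x36
After byte 2 (0xDF): reg=0x91
After byte 3 (0xBF): reg=0xCA
After byte 4 (0xD8): reg=0x7E
After byte 5 (0xA3): reg=0x1D
After byte 6 (0xFF): reg=0xA0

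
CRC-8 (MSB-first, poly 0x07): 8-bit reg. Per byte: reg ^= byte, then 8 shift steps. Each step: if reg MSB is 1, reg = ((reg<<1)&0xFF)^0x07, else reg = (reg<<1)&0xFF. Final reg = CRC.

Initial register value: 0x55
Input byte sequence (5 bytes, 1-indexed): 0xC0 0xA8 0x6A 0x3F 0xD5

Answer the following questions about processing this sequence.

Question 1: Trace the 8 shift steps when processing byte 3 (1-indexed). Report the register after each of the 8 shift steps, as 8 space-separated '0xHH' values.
Answer: 0x31 0x62 0xC4 0x8F 0x19 0x32 0x64 0xC8

Derivation:
After byte 1 (0xC0): reg=0xE2
After byte 2 (0xA8): reg=0xF1
Register before byte 3: 0xF1
After XOR with byte 0x6A: 0x9B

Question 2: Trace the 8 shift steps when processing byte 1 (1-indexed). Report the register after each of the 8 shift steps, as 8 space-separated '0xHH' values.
Answer: 0x2D 0x5A 0xB4 0x6F 0xDE 0xBB 0x71 0xE2

Derivation:
Register before byte 1: 0x55
After XOR with byte 0xC0: 0x95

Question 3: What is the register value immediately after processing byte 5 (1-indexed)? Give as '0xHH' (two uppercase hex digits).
Answer: 0x5A

Derivation:
After byte 1 (0xC0): reg=0xE2
After byte 2 (0xA8): reg=0xF1
After byte 3 (0x6A): reg=0xC8
After byte 4 (0x3F): reg=0xCB
After byte 5 (0xD5): reg=0x5A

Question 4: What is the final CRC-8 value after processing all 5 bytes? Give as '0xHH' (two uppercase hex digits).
Answer: 0x5A

Derivation:
After byte 1 (0xC0): reg=0xE2
After byte 2 (0xA8): reg=0xF1
After byte 3 (0x6A): reg=0xC8
After byte 4 (0x3F): reg=0xCB
After byte 5 (0xD5): reg=0x5A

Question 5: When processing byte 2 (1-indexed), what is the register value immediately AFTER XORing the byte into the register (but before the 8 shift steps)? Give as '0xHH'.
Register before byte 2: 0xE2
Byte 2: 0xA8
0xE2 XOR 0xA8 = 0x4A

Answer: 0x4A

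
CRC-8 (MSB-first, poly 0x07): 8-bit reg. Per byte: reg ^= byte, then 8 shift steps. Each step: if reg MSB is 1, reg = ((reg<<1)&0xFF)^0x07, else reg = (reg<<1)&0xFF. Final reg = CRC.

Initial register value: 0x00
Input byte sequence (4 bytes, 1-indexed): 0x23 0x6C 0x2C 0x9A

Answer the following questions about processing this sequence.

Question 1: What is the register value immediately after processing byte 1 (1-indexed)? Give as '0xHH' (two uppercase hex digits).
After byte 1 (0x23): reg=0xE9

Answer: 0xE9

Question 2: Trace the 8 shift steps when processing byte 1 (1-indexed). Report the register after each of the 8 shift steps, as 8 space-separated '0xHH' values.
Register before byte 1: 0x00
After XOR with byte 0x23: 0x23

Answer: 0x46 0x8C 0x1F 0x3E 0x7C 0xF8 0xF7 0xE9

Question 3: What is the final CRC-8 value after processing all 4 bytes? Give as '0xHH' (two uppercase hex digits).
After byte 1 (0x23): reg=0xE9
After byte 2 (0x6C): reg=0x92
After byte 3 (0x2C): reg=0x33
After byte 4 (0x9A): reg=0x56

Answer: 0x56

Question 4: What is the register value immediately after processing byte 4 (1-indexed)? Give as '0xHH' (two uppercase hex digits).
Answer: 0x56

Derivation:
After byte 1 (0x23): reg=0xE9
After byte 2 (0x6C): reg=0x92
After byte 3 (0x2C): reg=0x33
After byte 4 (0x9A): reg=0x56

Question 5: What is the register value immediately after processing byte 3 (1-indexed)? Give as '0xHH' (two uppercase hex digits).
After byte 1 (0x23): reg=0xE9
After byte 2 (0x6C): reg=0x92
After byte 3 (0x2C): reg=0x33

Answer: 0x33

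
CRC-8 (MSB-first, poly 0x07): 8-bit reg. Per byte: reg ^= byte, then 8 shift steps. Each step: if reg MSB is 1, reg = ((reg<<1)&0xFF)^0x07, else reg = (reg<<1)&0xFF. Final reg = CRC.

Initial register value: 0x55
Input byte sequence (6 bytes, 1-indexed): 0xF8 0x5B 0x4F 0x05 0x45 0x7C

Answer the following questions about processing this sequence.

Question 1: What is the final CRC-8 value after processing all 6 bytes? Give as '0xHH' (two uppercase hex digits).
After byte 1 (0xF8): reg=0x4A
After byte 2 (0x5B): reg=0x77
After byte 3 (0x4F): reg=0xA8
After byte 4 (0x05): reg=0x4A
After byte 5 (0x45): reg=0x2D
After byte 6 (0x7C): reg=0xB0

Answer: 0xB0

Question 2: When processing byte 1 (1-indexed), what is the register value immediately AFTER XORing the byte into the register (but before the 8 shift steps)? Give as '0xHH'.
Answer: 0xAD

Derivation:
Register before byte 1: 0x55
Byte 1: 0xF8
0x55 XOR 0xF8 = 0xAD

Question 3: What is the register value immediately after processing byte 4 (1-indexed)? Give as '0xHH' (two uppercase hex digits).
After byte 1 (0xF8): reg=0x4A
After byte 2 (0x5B): reg=0x77
After byte 3 (0x4F): reg=0xA8
After byte 4 (0x05): reg=0x4A

Answer: 0x4A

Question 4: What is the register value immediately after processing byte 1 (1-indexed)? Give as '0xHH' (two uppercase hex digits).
Answer: 0x4A

Derivation:
After byte 1 (0xF8): reg=0x4A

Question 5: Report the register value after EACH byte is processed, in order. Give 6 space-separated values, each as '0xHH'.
0x4A 0x77 0xA8 0x4A 0x2D 0xB0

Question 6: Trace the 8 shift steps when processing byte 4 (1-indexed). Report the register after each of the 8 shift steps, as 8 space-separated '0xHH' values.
Answer: 0x5D 0xBA 0x73 0xE6 0xCB 0x91 0x25 0x4A

Derivation:
After byte 1 (0xF8): reg=0x4A
After byte 2 (0x5B): reg=0x77
After byte 3 (0x4F): reg=0xA8
Register before byte 4: 0xA8
After XOR with byte 0x05: 0xAD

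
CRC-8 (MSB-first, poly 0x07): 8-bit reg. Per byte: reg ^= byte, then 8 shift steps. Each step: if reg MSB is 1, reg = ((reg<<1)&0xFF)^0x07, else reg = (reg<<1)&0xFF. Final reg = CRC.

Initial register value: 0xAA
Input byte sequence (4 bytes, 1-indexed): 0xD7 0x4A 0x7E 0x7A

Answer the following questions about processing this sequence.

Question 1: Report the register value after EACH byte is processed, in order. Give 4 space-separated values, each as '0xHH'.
0x74 0xBA 0x52 0xD8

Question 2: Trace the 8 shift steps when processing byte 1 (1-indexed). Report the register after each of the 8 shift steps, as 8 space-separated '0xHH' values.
Register before byte 1: 0xAA
After XOR with byte 0xD7: 0x7D

Answer: 0xFA 0xF3 0xE1 0xC5 0x8D 0x1D 0x3A 0x74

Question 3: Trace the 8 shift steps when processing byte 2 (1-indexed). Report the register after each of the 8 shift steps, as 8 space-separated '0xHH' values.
After byte 1 (0xD7): reg=0x74
Register before byte 2: 0x74
After XOR with byte 0x4A: 0x3E

Answer: 0x7C 0xF8 0xF7 0xE9 0xD5 0xAD 0x5D 0xBA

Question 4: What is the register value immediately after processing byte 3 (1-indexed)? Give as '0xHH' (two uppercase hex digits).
After byte 1 (0xD7): reg=0x74
After byte 2 (0x4A): reg=0xBA
After byte 3 (0x7E): reg=0x52

Answer: 0x52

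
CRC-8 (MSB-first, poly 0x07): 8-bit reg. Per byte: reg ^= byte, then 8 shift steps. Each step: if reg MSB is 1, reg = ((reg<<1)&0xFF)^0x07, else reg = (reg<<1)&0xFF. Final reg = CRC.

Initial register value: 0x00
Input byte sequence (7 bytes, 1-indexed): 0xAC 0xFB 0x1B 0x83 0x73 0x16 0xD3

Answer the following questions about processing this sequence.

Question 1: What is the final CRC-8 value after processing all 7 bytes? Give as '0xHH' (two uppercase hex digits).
Answer: 0xFD

Derivation:
After byte 1 (0xAC): reg=0x4D
After byte 2 (0xFB): reg=0x0B
After byte 3 (0x1B): reg=0x70
After byte 4 (0x83): reg=0xD7
After byte 5 (0x73): reg=0x75
After byte 6 (0x16): reg=0x2E
After byte 7 (0xD3): reg=0xFD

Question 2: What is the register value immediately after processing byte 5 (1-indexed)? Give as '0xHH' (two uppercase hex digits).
Answer: 0x75

Derivation:
After byte 1 (0xAC): reg=0x4D
After byte 2 (0xFB): reg=0x0B
After byte 3 (0x1B): reg=0x70
After byte 4 (0x83): reg=0xD7
After byte 5 (0x73): reg=0x75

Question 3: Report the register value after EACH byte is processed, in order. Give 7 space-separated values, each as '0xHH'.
0x4D 0x0B 0x70 0xD7 0x75 0x2E 0xFD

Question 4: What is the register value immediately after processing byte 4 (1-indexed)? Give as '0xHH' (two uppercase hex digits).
After byte 1 (0xAC): reg=0x4D
After byte 2 (0xFB): reg=0x0B
After byte 3 (0x1B): reg=0x70
After byte 4 (0x83): reg=0xD7

Answer: 0xD7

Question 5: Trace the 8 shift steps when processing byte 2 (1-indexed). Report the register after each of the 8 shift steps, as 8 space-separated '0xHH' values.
After byte 1 (0xAC): reg=0x4D
Register before byte 2: 0x4D
After XOR with byte 0xFB: 0xB6

Answer: 0x6B 0xD6 0xAB 0x51 0xA2 0x43 0x86 0x0B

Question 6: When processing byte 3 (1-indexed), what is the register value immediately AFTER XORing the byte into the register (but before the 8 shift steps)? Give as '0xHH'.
Answer: 0x10

Derivation:
Register before byte 3: 0x0B
Byte 3: 0x1B
0x0B XOR 0x1B = 0x10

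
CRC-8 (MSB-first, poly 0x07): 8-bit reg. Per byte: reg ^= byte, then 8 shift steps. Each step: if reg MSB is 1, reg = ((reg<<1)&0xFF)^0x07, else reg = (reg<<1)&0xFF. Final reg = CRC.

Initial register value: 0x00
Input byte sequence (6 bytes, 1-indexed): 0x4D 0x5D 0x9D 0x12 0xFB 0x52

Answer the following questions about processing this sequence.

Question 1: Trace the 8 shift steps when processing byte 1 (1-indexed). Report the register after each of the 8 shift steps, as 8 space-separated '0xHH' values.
Answer: 0x9A 0x33 0x66 0xCC 0x9F 0x39 0x72 0xE4

Derivation:
Register before byte 1: 0x00
After XOR with byte 0x4D: 0x4D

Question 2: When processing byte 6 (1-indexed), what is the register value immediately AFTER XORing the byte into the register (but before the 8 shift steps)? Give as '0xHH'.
Register before byte 6: 0x94
Byte 6: 0x52
0x94 XOR 0x52 = 0xC6

Answer: 0xC6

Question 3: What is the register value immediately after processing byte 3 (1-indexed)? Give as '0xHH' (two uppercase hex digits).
Answer: 0x28

Derivation:
After byte 1 (0x4D): reg=0xE4
After byte 2 (0x5D): reg=0x26
After byte 3 (0x9D): reg=0x28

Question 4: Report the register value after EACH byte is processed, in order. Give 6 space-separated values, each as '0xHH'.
0xE4 0x26 0x28 0xA6 0x94 0x5C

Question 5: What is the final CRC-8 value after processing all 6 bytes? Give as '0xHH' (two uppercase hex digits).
After byte 1 (0x4D): reg=0xE4
After byte 2 (0x5D): reg=0x26
After byte 3 (0x9D): reg=0x28
After byte 4 (0x12): reg=0xA6
After byte 5 (0xFB): reg=0x94
After byte 6 (0x52): reg=0x5C

Answer: 0x5C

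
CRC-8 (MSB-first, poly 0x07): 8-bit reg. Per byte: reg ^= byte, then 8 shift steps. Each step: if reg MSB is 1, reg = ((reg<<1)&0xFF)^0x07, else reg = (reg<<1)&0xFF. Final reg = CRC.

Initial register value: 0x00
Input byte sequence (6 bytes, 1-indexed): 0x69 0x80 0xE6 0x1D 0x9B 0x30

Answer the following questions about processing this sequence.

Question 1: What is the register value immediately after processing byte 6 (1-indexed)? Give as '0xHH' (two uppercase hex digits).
After byte 1 (0x69): reg=0x18
After byte 2 (0x80): reg=0xC1
After byte 3 (0xE6): reg=0xF5
After byte 4 (0x1D): reg=0x96
After byte 5 (0x9B): reg=0x23
After byte 6 (0x30): reg=0x79

Answer: 0x79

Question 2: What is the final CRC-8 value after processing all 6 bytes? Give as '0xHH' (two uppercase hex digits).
After byte 1 (0x69): reg=0x18
After byte 2 (0x80): reg=0xC1
After byte 3 (0xE6): reg=0xF5
After byte 4 (0x1D): reg=0x96
After byte 5 (0x9B): reg=0x23
After byte 6 (0x30): reg=0x79

Answer: 0x79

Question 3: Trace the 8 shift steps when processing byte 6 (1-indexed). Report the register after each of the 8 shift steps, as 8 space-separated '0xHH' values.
After byte 1 (0x69): reg=0x18
After byte 2 (0x80): reg=0xC1
After byte 3 (0xE6): reg=0xF5
After byte 4 (0x1D): reg=0x96
After byte 5 (0x9B): reg=0x23
Register before byte 6: 0x23
After XOR with byte 0x30: 0x13

Answer: 0x26 0x4C 0x98 0x37 0x6E 0xDC 0xBF 0x79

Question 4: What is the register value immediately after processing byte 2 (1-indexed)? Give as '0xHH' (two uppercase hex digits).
Answer: 0xC1

Derivation:
After byte 1 (0x69): reg=0x18
After byte 2 (0x80): reg=0xC1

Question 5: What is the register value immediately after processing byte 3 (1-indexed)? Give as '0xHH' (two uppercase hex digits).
After byte 1 (0x69): reg=0x18
After byte 2 (0x80): reg=0xC1
After byte 3 (0xE6): reg=0xF5

Answer: 0xF5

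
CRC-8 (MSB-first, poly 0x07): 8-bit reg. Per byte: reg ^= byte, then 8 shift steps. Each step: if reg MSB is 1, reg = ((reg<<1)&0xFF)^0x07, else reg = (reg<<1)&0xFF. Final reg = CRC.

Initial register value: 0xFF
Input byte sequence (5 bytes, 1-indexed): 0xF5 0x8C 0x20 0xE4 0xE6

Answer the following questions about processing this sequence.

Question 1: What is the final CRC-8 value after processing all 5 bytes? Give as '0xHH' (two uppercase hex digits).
Answer: 0xEC

Derivation:
After byte 1 (0xF5): reg=0x36
After byte 2 (0x8C): reg=0x2F
After byte 3 (0x20): reg=0x2D
After byte 4 (0xE4): reg=0x71
After byte 5 (0xE6): reg=0xEC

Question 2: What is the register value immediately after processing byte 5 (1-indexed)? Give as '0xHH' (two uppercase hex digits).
Answer: 0xEC

Derivation:
After byte 1 (0xF5): reg=0x36
After byte 2 (0x8C): reg=0x2F
After byte 3 (0x20): reg=0x2D
After byte 4 (0xE4): reg=0x71
After byte 5 (0xE6): reg=0xEC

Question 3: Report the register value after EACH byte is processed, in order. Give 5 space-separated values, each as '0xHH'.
0x36 0x2F 0x2D 0x71 0xEC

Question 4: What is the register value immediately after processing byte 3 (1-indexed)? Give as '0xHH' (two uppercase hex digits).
Answer: 0x2D

Derivation:
After byte 1 (0xF5): reg=0x36
After byte 2 (0x8C): reg=0x2F
After byte 3 (0x20): reg=0x2D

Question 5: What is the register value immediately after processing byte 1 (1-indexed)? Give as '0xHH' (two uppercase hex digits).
Answer: 0x36

Derivation:
After byte 1 (0xF5): reg=0x36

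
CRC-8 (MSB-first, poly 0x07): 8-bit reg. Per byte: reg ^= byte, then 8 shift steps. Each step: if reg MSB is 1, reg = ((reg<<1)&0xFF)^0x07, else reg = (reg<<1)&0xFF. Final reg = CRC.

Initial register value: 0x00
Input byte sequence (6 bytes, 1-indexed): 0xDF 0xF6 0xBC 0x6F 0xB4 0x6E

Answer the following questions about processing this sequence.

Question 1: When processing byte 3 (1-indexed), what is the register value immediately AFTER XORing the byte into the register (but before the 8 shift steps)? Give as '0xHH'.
Register before byte 3: 0xB5
Byte 3: 0xBC
0xB5 XOR 0xBC = 0x09

Answer: 0x09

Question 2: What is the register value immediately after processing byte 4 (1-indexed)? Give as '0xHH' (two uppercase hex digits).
Answer: 0xB7

Derivation:
After byte 1 (0xDF): reg=0x13
After byte 2 (0xF6): reg=0xB5
After byte 3 (0xBC): reg=0x3F
After byte 4 (0x6F): reg=0xB7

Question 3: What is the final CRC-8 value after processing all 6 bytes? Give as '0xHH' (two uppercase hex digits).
Answer: 0x32

Derivation:
After byte 1 (0xDF): reg=0x13
After byte 2 (0xF6): reg=0xB5
After byte 3 (0xBC): reg=0x3F
After byte 4 (0x6F): reg=0xB7
After byte 5 (0xB4): reg=0x09
After byte 6 (0x6E): reg=0x32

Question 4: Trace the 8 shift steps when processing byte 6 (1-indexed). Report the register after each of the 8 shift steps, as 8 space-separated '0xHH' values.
After byte 1 (0xDF): reg=0x13
After byte 2 (0xF6): reg=0xB5
After byte 3 (0xBC): reg=0x3F
After byte 4 (0x6F): reg=0xB7
After byte 5 (0xB4): reg=0x09
Register before byte 6: 0x09
After XOR with byte 0x6E: 0x67

Answer: 0xCE 0x9B 0x31 0x62 0xC4 0x8F 0x19 0x32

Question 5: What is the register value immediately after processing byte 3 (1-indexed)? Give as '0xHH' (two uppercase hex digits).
After byte 1 (0xDF): reg=0x13
After byte 2 (0xF6): reg=0xB5
After byte 3 (0xBC): reg=0x3F

Answer: 0x3F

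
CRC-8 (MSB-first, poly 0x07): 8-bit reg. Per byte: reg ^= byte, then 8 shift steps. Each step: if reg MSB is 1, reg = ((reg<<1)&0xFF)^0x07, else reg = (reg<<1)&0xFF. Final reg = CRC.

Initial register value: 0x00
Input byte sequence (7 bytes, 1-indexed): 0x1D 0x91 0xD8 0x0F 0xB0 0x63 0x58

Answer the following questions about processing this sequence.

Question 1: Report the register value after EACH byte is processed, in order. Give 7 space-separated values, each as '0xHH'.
0x53 0x40 0xC1 0x64 0x22 0xC0 0xC1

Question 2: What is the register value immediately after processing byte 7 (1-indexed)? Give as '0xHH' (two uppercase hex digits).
After byte 1 (0x1D): reg=0x53
After byte 2 (0x91): reg=0x40
After byte 3 (0xD8): reg=0xC1
After byte 4 (0x0F): reg=0x64
After byte 5 (0xB0): reg=0x22
After byte 6 (0x63): reg=0xC0
After byte 7 (0x58): reg=0xC1

Answer: 0xC1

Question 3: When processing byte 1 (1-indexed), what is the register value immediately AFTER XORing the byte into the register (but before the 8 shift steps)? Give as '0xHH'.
Register before byte 1: 0x00
Byte 1: 0x1D
0x00 XOR 0x1D = 0x1D

Answer: 0x1D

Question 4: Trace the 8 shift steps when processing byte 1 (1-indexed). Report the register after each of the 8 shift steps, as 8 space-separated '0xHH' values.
Register before byte 1: 0x00
After XOR with byte 0x1D: 0x1D

Answer: 0x3A 0x74 0xE8 0xD7 0xA9 0x55 0xAA 0x53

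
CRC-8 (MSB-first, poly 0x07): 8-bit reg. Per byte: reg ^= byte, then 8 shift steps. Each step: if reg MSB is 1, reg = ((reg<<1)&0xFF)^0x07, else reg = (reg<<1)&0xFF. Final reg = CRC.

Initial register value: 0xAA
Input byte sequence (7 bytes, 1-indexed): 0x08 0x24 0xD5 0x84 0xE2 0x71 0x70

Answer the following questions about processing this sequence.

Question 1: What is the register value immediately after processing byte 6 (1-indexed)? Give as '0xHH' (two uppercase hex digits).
After byte 1 (0x08): reg=0x67
After byte 2 (0x24): reg=0xCE
After byte 3 (0xD5): reg=0x41
After byte 4 (0x84): reg=0x55
After byte 5 (0xE2): reg=0x0C
After byte 6 (0x71): reg=0x74

Answer: 0x74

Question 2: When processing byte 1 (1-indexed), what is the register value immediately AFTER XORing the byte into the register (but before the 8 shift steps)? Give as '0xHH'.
Answer: 0xA2

Derivation:
Register before byte 1: 0xAA
Byte 1: 0x08
0xAA XOR 0x08 = 0xA2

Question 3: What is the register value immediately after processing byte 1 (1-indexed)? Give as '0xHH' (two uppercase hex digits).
After byte 1 (0x08): reg=0x67

Answer: 0x67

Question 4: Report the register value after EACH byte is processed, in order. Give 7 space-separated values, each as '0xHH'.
0x67 0xCE 0x41 0x55 0x0C 0x74 0x1C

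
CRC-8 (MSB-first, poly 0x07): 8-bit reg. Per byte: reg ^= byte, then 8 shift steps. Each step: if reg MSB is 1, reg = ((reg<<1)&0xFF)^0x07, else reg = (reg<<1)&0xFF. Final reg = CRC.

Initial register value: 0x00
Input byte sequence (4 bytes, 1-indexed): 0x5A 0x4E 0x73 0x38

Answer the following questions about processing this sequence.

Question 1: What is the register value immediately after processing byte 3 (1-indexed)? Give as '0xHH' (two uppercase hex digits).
Answer: 0x70

Derivation:
After byte 1 (0x5A): reg=0x81
After byte 2 (0x4E): reg=0x63
After byte 3 (0x73): reg=0x70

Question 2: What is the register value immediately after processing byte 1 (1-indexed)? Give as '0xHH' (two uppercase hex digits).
Answer: 0x81

Derivation:
After byte 1 (0x5A): reg=0x81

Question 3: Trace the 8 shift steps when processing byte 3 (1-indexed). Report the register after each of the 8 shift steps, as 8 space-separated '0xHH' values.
After byte 1 (0x5A): reg=0x81
After byte 2 (0x4E): reg=0x63
Register before byte 3: 0x63
After XOR with byte 0x73: 0x10

Answer: 0x20 0x40 0x80 0x07 0x0E 0x1C 0x38 0x70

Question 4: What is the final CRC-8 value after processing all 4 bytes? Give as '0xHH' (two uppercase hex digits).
After byte 1 (0x5A): reg=0x81
After byte 2 (0x4E): reg=0x63
After byte 3 (0x73): reg=0x70
After byte 4 (0x38): reg=0xFF

Answer: 0xFF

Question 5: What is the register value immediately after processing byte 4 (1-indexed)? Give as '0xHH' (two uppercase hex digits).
After byte 1 (0x5A): reg=0x81
After byte 2 (0x4E): reg=0x63
After byte 3 (0x73): reg=0x70
After byte 4 (0x38): reg=0xFF

Answer: 0xFF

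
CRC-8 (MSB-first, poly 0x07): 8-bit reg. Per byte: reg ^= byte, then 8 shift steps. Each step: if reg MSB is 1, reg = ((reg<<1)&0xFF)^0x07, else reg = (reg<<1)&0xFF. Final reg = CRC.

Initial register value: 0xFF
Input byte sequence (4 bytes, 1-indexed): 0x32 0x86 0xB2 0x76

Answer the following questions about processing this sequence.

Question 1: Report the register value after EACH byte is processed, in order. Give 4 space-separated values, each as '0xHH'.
0x6D 0x9F 0xC3 0x02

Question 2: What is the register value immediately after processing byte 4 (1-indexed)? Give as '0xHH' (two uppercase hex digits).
After byte 1 (0x32): reg=0x6D
After byte 2 (0x86): reg=0x9F
After byte 3 (0xB2): reg=0xC3
After byte 4 (0x76): reg=0x02

Answer: 0x02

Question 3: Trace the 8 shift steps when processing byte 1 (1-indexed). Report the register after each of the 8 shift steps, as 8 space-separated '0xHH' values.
Register before byte 1: 0xFF
After XOR with byte 0x32: 0xCD

Answer: 0x9D 0x3D 0x7A 0xF4 0xEF 0xD9 0xB5 0x6D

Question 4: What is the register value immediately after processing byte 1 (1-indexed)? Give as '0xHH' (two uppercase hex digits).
After byte 1 (0x32): reg=0x6D

Answer: 0x6D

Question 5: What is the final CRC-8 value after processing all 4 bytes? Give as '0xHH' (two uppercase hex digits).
Answer: 0x02

Derivation:
After byte 1 (0x32): reg=0x6D
After byte 2 (0x86): reg=0x9F
After byte 3 (0xB2): reg=0xC3
After byte 4 (0x76): reg=0x02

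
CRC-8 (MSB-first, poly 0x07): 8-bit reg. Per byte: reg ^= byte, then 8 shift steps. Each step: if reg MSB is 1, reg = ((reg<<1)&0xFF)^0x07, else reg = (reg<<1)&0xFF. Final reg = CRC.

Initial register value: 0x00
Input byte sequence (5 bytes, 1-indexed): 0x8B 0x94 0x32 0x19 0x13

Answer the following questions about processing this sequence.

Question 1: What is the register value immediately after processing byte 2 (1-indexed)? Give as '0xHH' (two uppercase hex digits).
Answer: 0xC4

Derivation:
After byte 1 (0x8B): reg=0xB8
After byte 2 (0x94): reg=0xC4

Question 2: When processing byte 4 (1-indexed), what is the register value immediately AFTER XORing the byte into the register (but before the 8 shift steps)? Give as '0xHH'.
Register before byte 4: 0xCC
Byte 4: 0x19
0xCC XOR 0x19 = 0xD5

Answer: 0xD5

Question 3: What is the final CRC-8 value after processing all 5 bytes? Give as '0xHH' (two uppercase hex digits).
Answer: 0x82

Derivation:
After byte 1 (0x8B): reg=0xB8
After byte 2 (0x94): reg=0xC4
After byte 3 (0x32): reg=0xCC
After byte 4 (0x19): reg=0x25
After byte 5 (0x13): reg=0x82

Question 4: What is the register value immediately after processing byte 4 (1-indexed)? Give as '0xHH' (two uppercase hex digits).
After byte 1 (0x8B): reg=0xB8
After byte 2 (0x94): reg=0xC4
After byte 3 (0x32): reg=0xCC
After byte 4 (0x19): reg=0x25

Answer: 0x25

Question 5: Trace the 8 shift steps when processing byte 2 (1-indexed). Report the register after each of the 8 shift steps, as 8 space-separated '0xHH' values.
After byte 1 (0x8B): reg=0xB8
Register before byte 2: 0xB8
After XOR with byte 0x94: 0x2C

Answer: 0x58 0xB0 0x67 0xCE 0x9B 0x31 0x62 0xC4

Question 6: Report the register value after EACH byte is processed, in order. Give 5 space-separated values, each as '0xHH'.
0xB8 0xC4 0xCC 0x25 0x82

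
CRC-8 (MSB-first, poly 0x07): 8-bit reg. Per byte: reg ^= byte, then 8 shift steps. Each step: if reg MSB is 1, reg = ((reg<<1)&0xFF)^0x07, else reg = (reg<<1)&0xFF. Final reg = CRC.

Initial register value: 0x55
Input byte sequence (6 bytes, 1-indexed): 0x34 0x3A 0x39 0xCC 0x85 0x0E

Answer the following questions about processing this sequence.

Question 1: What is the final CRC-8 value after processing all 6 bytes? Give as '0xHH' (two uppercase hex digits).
Answer: 0x4A

Derivation:
After byte 1 (0x34): reg=0x20
After byte 2 (0x3A): reg=0x46
After byte 3 (0x39): reg=0x7A
After byte 4 (0xCC): reg=0x0B
After byte 5 (0x85): reg=0xA3
After byte 6 (0x0E): reg=0x4A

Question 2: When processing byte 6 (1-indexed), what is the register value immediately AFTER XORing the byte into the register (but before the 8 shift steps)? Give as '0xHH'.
Answer: 0xAD

Derivation:
Register before byte 6: 0xA3
Byte 6: 0x0E
0xA3 XOR 0x0E = 0xAD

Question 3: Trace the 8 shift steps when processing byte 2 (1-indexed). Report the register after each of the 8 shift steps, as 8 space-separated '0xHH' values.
After byte 1 (0x34): reg=0x20
Register before byte 2: 0x20
After XOR with byte 0x3A: 0x1A

Answer: 0x34 0x68 0xD0 0xA7 0x49 0x92 0x23 0x46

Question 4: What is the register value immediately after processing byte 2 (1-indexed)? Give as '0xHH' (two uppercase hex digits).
Answer: 0x46

Derivation:
After byte 1 (0x34): reg=0x20
After byte 2 (0x3A): reg=0x46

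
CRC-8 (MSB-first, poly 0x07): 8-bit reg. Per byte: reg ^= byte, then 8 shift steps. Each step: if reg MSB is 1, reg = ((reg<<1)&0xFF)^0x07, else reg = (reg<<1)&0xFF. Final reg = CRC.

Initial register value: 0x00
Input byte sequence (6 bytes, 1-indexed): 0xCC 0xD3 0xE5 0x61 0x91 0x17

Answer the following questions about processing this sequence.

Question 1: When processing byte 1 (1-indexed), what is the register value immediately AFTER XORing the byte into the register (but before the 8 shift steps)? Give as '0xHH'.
Register before byte 1: 0x00
Byte 1: 0xCC
0x00 XOR 0xCC = 0xCC

Answer: 0xCC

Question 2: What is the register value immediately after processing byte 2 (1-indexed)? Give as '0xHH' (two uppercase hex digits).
Answer: 0x26

Derivation:
After byte 1 (0xCC): reg=0x6A
After byte 2 (0xD3): reg=0x26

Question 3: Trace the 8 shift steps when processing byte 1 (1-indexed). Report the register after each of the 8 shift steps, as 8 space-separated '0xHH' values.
Answer: 0x9F 0x39 0x72 0xE4 0xCF 0x99 0x35 0x6A

Derivation:
Register before byte 1: 0x00
After XOR with byte 0xCC: 0xCC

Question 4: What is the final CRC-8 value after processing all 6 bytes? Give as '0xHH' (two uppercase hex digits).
After byte 1 (0xCC): reg=0x6A
After byte 2 (0xD3): reg=0x26
After byte 3 (0xE5): reg=0x47
After byte 4 (0x61): reg=0xF2
After byte 5 (0x91): reg=0x2E
After byte 6 (0x17): reg=0xAF

Answer: 0xAF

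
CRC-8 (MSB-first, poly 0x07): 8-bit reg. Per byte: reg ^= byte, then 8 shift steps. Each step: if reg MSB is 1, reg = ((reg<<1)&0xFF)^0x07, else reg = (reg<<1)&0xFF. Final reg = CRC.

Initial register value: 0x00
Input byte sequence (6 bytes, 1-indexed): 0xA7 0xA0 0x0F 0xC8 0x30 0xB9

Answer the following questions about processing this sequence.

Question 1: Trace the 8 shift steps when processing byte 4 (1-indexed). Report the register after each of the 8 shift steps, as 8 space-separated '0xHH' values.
Answer: 0x41 0x82 0x03 0x06 0x0C 0x18 0x30 0x60

Derivation:
After byte 1 (0xA7): reg=0x7C
After byte 2 (0xA0): reg=0x1A
After byte 3 (0x0F): reg=0x6B
Register before byte 4: 0x6B
After XOR with byte 0xC8: 0xA3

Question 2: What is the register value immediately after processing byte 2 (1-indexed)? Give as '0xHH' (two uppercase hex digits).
After byte 1 (0xA7): reg=0x7C
After byte 2 (0xA0): reg=0x1A

Answer: 0x1A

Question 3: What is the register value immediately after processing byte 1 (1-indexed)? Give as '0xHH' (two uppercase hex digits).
Answer: 0x7C

Derivation:
After byte 1 (0xA7): reg=0x7C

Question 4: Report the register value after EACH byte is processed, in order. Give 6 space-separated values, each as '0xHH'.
0x7C 0x1A 0x6B 0x60 0xB7 0x2A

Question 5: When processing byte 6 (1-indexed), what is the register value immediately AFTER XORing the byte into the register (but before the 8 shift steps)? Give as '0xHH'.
Answer: 0x0E

Derivation:
Register before byte 6: 0xB7
Byte 6: 0xB9
0xB7 XOR 0xB9 = 0x0E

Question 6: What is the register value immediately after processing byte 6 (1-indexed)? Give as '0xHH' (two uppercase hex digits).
Answer: 0x2A

Derivation:
After byte 1 (0xA7): reg=0x7C
After byte 2 (0xA0): reg=0x1A
After byte 3 (0x0F): reg=0x6B
After byte 4 (0xC8): reg=0x60
After byte 5 (0x30): reg=0xB7
After byte 6 (0xB9): reg=0x2A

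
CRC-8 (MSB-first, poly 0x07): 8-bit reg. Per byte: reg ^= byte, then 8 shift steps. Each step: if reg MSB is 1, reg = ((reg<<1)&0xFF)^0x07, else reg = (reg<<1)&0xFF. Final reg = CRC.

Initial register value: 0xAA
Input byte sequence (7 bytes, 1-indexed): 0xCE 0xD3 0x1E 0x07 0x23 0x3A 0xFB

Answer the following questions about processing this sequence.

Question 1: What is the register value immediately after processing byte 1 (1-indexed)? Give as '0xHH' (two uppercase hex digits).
Answer: 0x3B

Derivation:
After byte 1 (0xCE): reg=0x3B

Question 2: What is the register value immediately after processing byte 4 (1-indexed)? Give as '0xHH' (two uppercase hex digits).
Answer: 0x0B

Derivation:
After byte 1 (0xCE): reg=0x3B
After byte 2 (0xD3): reg=0x96
After byte 3 (0x1E): reg=0xB1
After byte 4 (0x07): reg=0x0B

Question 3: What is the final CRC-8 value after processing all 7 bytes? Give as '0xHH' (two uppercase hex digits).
Answer: 0x86

Derivation:
After byte 1 (0xCE): reg=0x3B
After byte 2 (0xD3): reg=0x96
After byte 3 (0x1E): reg=0xB1
After byte 4 (0x07): reg=0x0B
After byte 5 (0x23): reg=0xD8
After byte 6 (0x3A): reg=0xA0
After byte 7 (0xFB): reg=0x86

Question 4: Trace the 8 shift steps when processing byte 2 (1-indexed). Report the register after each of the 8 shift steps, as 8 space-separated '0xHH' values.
Answer: 0xD7 0xA9 0x55 0xAA 0x53 0xA6 0x4B 0x96

Derivation:
After byte 1 (0xCE): reg=0x3B
Register before byte 2: 0x3B
After XOR with byte 0xD3: 0xE8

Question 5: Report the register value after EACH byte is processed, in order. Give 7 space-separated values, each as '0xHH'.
0x3B 0x96 0xB1 0x0B 0xD8 0xA0 0x86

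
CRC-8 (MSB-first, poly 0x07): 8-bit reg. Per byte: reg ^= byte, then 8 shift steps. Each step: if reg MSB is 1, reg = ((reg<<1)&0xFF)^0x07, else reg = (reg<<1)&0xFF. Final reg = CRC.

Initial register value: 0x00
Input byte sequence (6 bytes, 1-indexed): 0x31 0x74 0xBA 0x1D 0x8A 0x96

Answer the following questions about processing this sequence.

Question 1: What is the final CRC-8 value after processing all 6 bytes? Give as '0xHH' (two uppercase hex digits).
Answer: 0x75

Derivation:
After byte 1 (0x31): reg=0x97
After byte 2 (0x74): reg=0xA7
After byte 3 (0xBA): reg=0x53
After byte 4 (0x1D): reg=0xED
After byte 5 (0x8A): reg=0x32
After byte 6 (0x96): reg=0x75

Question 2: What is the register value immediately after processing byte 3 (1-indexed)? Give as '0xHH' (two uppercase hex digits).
After byte 1 (0x31): reg=0x97
After byte 2 (0x74): reg=0xA7
After byte 3 (0xBA): reg=0x53

Answer: 0x53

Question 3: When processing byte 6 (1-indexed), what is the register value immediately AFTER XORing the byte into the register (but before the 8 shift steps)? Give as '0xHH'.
Register before byte 6: 0x32
Byte 6: 0x96
0x32 XOR 0x96 = 0xA4

Answer: 0xA4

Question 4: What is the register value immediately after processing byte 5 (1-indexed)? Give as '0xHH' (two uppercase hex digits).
Answer: 0x32

Derivation:
After byte 1 (0x31): reg=0x97
After byte 2 (0x74): reg=0xA7
After byte 3 (0xBA): reg=0x53
After byte 4 (0x1D): reg=0xED
After byte 5 (0x8A): reg=0x32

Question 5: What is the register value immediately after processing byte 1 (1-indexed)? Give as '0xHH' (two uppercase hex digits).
After byte 1 (0x31): reg=0x97

Answer: 0x97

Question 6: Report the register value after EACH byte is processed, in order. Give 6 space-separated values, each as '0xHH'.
0x97 0xA7 0x53 0xED 0x32 0x75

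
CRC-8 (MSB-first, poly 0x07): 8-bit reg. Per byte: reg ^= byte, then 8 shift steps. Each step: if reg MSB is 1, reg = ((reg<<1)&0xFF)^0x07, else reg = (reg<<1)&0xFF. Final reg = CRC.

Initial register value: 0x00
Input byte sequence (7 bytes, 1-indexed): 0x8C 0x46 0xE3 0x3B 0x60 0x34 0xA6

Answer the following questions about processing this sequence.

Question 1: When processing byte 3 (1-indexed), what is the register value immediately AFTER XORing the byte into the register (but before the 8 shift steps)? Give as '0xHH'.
Answer: 0x7C

Derivation:
Register before byte 3: 0x9F
Byte 3: 0xE3
0x9F XOR 0xE3 = 0x7C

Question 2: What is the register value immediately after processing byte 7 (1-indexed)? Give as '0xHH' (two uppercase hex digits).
After byte 1 (0x8C): reg=0xAD
After byte 2 (0x46): reg=0x9F
After byte 3 (0xE3): reg=0x73
After byte 4 (0x3B): reg=0xFF
After byte 5 (0x60): reg=0xD4
After byte 6 (0x34): reg=0xAE
After byte 7 (0xA6): reg=0x38

Answer: 0x38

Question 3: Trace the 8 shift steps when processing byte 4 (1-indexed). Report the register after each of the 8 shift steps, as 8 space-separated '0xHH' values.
After byte 1 (0x8C): reg=0xAD
After byte 2 (0x46): reg=0x9F
After byte 3 (0xE3): reg=0x73
Register before byte 4: 0x73
After XOR with byte 0x3B: 0x48

Answer: 0x90 0x27 0x4E 0x9C 0x3F 0x7E 0xFC 0xFF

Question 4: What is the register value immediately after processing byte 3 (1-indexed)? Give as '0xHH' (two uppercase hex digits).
After byte 1 (0x8C): reg=0xAD
After byte 2 (0x46): reg=0x9F
After byte 3 (0xE3): reg=0x73

Answer: 0x73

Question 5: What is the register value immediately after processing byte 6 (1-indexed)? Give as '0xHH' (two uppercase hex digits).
After byte 1 (0x8C): reg=0xAD
After byte 2 (0x46): reg=0x9F
After byte 3 (0xE3): reg=0x73
After byte 4 (0x3B): reg=0xFF
After byte 5 (0x60): reg=0xD4
After byte 6 (0x34): reg=0xAE

Answer: 0xAE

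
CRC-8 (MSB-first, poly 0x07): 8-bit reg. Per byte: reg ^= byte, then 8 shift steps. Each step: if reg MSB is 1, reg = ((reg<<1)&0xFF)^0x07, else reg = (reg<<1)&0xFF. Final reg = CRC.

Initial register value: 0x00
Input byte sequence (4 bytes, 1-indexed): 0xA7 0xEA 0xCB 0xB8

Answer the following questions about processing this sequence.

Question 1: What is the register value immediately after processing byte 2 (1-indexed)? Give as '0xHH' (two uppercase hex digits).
After byte 1 (0xA7): reg=0x7C
After byte 2 (0xEA): reg=0xEB

Answer: 0xEB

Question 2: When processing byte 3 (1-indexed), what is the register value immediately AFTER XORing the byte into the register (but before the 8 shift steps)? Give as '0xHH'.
Answer: 0x20

Derivation:
Register before byte 3: 0xEB
Byte 3: 0xCB
0xEB XOR 0xCB = 0x20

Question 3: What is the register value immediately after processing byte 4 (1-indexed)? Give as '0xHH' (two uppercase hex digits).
After byte 1 (0xA7): reg=0x7C
After byte 2 (0xEA): reg=0xEB
After byte 3 (0xCB): reg=0xE0
After byte 4 (0xB8): reg=0x8F

Answer: 0x8F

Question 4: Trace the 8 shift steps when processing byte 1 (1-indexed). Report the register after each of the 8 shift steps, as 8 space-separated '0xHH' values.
Answer: 0x49 0x92 0x23 0x46 0x8C 0x1F 0x3E 0x7C

Derivation:
Register before byte 1: 0x00
After XOR with byte 0xA7: 0xA7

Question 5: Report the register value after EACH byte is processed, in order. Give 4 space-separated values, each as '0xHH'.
0x7C 0xEB 0xE0 0x8F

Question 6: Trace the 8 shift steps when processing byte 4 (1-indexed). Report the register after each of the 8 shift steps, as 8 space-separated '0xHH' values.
Answer: 0xB0 0x67 0xCE 0x9B 0x31 0x62 0xC4 0x8F

Derivation:
After byte 1 (0xA7): reg=0x7C
After byte 2 (0xEA): reg=0xEB
After byte 3 (0xCB): reg=0xE0
Register before byte 4: 0xE0
After XOR with byte 0xB8: 0x58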